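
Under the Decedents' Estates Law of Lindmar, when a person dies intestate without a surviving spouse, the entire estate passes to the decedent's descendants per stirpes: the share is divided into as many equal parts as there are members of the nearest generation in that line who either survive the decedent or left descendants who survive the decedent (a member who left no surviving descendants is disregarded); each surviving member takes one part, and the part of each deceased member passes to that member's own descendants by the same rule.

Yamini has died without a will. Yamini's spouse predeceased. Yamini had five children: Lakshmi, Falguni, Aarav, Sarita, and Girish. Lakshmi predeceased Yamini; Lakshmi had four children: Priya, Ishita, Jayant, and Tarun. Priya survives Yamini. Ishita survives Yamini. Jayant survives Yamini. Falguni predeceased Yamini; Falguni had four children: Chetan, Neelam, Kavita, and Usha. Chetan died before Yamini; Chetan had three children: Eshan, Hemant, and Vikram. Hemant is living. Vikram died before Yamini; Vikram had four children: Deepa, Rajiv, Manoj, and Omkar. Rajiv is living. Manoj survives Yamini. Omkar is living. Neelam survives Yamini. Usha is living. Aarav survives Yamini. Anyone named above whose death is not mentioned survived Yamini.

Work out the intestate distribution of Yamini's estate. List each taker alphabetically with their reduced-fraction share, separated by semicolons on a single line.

Aarav 1/5; Deepa 1/240; Eshan 1/60; Girish 1/5; Hemant 1/60; Ishita 1/20; Jayant 1/20; Kavita 1/20; Manoj 1/240; Neelam 1/20; Omkar 1/240; Priya 1/20; Rajiv 1/240; Sarita 1/5; Tarun 1/20; Usha 1/20

There is no surviving spouse, so the entire estate passes to Yamini's descendants per stirpes.
The estate is divided into 5 equal shares of 1/5 among Lakshmi, Falguni, Aarav, Sarita, Girish.
Lakshmi predeceased; the 1/5 allotted to Lakshmi's branch passes to Lakshmi's issue by representation.
The 1/5 is divided into 4 equal shares of 1/20 among Priya, Ishita, Jayant, Tarun.
Priya is living and takes 1/20.
Ishita is living and takes 1/20.
Jayant is living and takes 1/20.
Tarun is living and takes 1/20.
Falguni predeceased; the 1/5 allotted to Falguni's branch passes to Falguni's issue by representation.
The 1/5 is divided into 4 equal shares of 1/20 among Chetan, Neelam, Kavita, Usha.
Chetan predeceased; the 1/20 allotted to Chetan's branch passes to Chetan's issue by representation.
The 1/20 is divided into 3 equal shares of 1/60 among Eshan, Hemant, Vikram.
Eshan is living and takes 1/60.
Hemant is living and takes 1/60.
Vikram predeceased; the 1/60 allotted to Vikram's branch passes to Vikram's issue by representation.
The 1/60 is divided into 4 equal shares of 1/240 among Deepa, Rajiv, Manoj, Omkar.
Deepa is living and takes 1/240.
Rajiv is living and takes 1/240.
Manoj is living and takes 1/240.
Omkar is living and takes 1/240.
Neelam is living and takes 1/20.
Kavita is living and takes 1/20.
Usha is living and takes 1/20.
Aarav is living and takes 1/5.
Sarita is living and takes 1/5.
Girish is living and takes 1/5.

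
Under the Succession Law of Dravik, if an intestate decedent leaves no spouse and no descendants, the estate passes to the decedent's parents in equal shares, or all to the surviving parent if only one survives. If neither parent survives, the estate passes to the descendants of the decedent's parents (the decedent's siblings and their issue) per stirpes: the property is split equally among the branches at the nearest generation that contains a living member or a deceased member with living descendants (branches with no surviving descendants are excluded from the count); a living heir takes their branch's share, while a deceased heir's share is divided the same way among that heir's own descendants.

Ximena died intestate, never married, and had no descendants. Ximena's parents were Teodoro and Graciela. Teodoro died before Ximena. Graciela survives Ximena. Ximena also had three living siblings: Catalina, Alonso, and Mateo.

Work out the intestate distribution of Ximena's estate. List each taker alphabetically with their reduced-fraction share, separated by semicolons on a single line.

Only one parent, Graciela, survives, so Graciela takes the entire estate. The siblings take nothing because a surviving parent has priority.

Graciela 1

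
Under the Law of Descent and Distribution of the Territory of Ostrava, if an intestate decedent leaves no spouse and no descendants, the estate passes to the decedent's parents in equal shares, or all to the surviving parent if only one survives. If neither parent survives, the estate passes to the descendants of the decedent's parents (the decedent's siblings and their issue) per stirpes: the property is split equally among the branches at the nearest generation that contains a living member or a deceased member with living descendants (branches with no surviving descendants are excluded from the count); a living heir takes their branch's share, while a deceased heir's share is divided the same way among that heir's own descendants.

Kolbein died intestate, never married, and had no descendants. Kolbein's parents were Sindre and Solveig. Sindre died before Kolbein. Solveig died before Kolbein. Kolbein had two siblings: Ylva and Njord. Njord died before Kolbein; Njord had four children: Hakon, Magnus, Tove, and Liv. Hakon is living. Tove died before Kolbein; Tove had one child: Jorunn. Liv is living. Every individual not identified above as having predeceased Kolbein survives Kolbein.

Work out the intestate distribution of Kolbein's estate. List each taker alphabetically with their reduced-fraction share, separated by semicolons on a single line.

Neither parent survives and there are no descendants, so the estate passes to Kolbein's siblings and their issue per stirpes.
The estate is divided into 2 equal shares of 1/2 among Ylva, Njord.
Ylva is living and takes 1/2.
Njord predeceased; the 1/2 allotted to Njord's branch passes to Njord's issue by representation.
The 1/2 is divided into 4 equal shares of 1/8 among Hakon, Magnus, Tove, Liv.
Hakon is living and takes 1/8.
Magnus is living and takes 1/8.
Tove predeceased; the 1/8 allotted to Tove's branch passes to Tove's issue by representation.
Jorunn is the sole taker at this level and receives the full 1/8.
Liv is living and takes 1/8.

Hakon 1/8; Jorunn 1/8; Liv 1/8; Magnus 1/8; Ylva 1/2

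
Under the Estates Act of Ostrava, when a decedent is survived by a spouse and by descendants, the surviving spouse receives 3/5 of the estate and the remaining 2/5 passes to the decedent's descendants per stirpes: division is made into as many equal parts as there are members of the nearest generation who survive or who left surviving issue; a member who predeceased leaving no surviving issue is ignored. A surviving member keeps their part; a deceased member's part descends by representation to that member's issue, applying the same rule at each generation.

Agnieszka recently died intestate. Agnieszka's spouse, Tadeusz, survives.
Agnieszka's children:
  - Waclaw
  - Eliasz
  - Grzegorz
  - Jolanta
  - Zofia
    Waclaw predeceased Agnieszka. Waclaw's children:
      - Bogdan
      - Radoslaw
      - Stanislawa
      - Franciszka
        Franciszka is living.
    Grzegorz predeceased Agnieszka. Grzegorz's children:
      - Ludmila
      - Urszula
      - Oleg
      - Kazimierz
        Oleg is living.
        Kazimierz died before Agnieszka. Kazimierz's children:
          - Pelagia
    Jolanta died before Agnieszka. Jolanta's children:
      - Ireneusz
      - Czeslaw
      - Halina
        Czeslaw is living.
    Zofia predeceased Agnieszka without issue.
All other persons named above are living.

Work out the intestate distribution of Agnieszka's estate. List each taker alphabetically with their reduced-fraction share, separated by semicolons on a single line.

Bogdan 1/40; Czeslaw 1/30; Eliasz 1/10; Franciszka 1/40; Halina 1/30; Ireneusz 1/30; Ludmila 1/40; Oleg 1/40; Pelagia 1/40; Radoslaw 1/40; Stanislawa 1/40; Tadeusz 3/5; Urszula 1/40

Tadeusz, as surviving spouse, takes 3/5.
The remaining 2/5 passes to Agnieszka's descendants per stirpes.
Zofia left no surviving issue, so that branch lapses and is disregarded.
The 2/5 is divided into 4 equal shares of 1/10 among Waclaw, Eliasz, Grzegorz, Jolanta.
Waclaw predeceased; the 1/10 allotted to Waclaw's branch passes to Waclaw's issue by representation.
The 1/10 is divided into 4 equal shares of 1/40 among Bogdan, Radoslaw, Stanislawa, Franciszka.
Bogdan is living and takes 1/40.
Radoslaw is living and takes 1/40.
Stanislawa is living and takes 1/40.
Franciszka is living and takes 1/40.
Eliasz is living and takes 1/10.
Grzegorz predeceased; the 1/10 allotted to Grzegorz's branch passes to Grzegorz's issue by representation.
The 1/10 is divided into 4 equal shares of 1/40 among Ludmila, Urszula, Oleg, Kazimierz.
Ludmila is living and takes 1/40.
Urszula is living and takes 1/40.
Oleg is living and takes 1/40.
Kazimierz predeceased; the 1/40 allotted to Kazimierz's branch passes to Kazimierz's issue by representation.
Pelagia is the sole taker at this level and receives the full 1/40.
Jolanta predeceased; the 1/10 allotted to Jolanta's branch passes to Jolanta's issue by representation.
The 1/10 is divided into 3 equal shares of 1/30 among Ireneusz, Czeslaw, Halina.
Ireneusz is living and takes 1/30.
Czeslaw is living and takes 1/30.
Halina is living and takes 1/30.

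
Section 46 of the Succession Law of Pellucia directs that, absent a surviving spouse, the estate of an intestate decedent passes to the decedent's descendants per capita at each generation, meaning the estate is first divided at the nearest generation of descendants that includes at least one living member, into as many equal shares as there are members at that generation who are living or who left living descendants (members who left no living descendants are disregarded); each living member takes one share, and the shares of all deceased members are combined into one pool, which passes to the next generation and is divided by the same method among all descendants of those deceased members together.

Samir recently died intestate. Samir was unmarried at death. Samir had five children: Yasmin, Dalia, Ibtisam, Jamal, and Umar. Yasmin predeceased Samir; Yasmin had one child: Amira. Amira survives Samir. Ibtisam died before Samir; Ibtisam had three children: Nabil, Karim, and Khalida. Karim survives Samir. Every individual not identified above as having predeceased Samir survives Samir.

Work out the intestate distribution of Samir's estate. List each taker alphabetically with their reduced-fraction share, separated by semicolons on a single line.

There is no surviving spouse, so the entire estate passes to Samir's descendants per capita at each generation.
At generation 1 (Yasmin, Dalia, Ibtisam, Jamal, Umar) there are 5 shares of (1)/5 = 1/5 each.
Living: Dalia, Jamal, and Umar — each takes 1/5.
Deceased: Yasmin and Ibtisam. Their combined 2/5 is pooled and carried to generation 2.
At generation 2 (Amira, Nabil, Karim, Khalida) there are 4 shares of (2/5)/4 = 1/10 each.
Living: Amira, Nabil, Karim, and Khalida — each takes 1/10.

Amira 1/10; Dalia 1/5; Jamal 1/5; Karim 1/10; Khalida 1/10; Nabil 1/10; Umar 1/5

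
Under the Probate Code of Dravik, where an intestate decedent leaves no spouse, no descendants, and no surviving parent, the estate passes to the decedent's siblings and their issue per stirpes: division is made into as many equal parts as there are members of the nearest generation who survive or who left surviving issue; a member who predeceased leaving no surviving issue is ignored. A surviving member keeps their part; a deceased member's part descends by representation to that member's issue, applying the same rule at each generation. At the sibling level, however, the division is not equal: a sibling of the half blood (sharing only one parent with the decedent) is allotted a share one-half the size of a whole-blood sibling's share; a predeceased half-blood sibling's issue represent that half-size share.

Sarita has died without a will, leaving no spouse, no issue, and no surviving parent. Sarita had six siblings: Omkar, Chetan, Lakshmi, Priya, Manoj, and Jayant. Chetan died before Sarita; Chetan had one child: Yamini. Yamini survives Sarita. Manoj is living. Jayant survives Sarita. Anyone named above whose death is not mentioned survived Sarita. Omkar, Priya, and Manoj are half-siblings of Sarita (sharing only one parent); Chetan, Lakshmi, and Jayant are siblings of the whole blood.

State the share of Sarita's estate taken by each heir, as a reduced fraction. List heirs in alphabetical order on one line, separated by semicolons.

Jayant 2/9; Lakshmi 2/9; Manoj 1/9; Omkar 1/9; Priya 1/9; Yamini 2/9

No spouse, descendants, or parent survives, so the estate passes to Sarita's siblings per stirpes.
Half-blood siblings count for one-half the weight of whole-blood siblings at the initial division.
Dividing 1 in proportion to weights (total weight 9/2): Omkar (weight 1/2) → 1/9; Chetan (weight 1) → 2/9; Lakshmi (weight 1) → 2/9; Priya (weight 1/2) → 1/9; Manoj (weight 1/2) → 1/9; Jayant (weight 1) → 2/9.
Omkar is living and takes 1/9.
Chetan predeceased; the 2/9 allotted to Chetan's branch passes to Chetan's issue by representation.
Yamini is the sole taker at this level and receives the full 2/9.
Lakshmi is living and takes 2/9.
Priya is living and takes 1/9.
Manoj is living and takes 1/9.
Jayant is living and takes 2/9.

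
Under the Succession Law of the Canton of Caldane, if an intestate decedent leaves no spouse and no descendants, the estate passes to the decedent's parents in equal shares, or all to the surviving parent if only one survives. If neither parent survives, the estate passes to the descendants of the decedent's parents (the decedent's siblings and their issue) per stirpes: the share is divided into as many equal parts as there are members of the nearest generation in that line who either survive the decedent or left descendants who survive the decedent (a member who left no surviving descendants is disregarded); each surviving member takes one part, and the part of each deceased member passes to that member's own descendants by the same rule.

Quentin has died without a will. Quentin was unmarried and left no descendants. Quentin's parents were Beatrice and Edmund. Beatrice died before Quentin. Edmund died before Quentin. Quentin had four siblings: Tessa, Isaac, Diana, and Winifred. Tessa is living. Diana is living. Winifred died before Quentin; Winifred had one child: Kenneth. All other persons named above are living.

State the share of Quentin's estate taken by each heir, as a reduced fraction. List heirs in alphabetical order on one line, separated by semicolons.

Diana 1/4; Isaac 1/4; Kenneth 1/4; Tessa 1/4

Neither parent survives and there are no descendants, so the estate passes to Quentin's siblings and their issue per stirpes.
The estate is divided into 4 equal shares of 1/4 among Tessa, Isaac, Diana, Winifred.
Tessa is living and takes 1/4.
Isaac is living and takes 1/4.
Diana is living and takes 1/4.
Winifred predeceased; the 1/4 allotted to Winifred's branch passes to Winifred's issue by representation.
Kenneth is the sole taker at this level and receives the full 1/4.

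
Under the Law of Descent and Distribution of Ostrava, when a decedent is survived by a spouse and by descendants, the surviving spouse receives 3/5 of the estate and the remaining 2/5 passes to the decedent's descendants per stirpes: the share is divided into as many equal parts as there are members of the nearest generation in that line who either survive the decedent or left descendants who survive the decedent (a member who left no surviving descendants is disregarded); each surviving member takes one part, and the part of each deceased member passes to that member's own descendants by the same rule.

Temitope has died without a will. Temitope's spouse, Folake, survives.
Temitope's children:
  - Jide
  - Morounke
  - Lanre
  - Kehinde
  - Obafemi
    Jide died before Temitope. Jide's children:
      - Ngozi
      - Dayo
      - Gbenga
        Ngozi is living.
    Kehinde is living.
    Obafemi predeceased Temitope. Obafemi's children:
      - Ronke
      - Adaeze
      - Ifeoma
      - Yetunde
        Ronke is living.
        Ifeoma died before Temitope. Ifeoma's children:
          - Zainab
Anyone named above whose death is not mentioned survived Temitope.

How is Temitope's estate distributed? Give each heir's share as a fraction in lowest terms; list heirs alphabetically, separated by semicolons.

Adaeze 1/50; Dayo 2/75; Folake 3/5; Gbenga 2/75; Kehinde 2/25; Lanre 2/25; Morounke 2/25; Ngozi 2/75; Ronke 1/50; Yetunde 1/50; Zainab 1/50

Folake, as surviving spouse, takes 3/5.
The remaining 2/5 passes to Temitope's descendants per stirpes.
The 2/5 is divided into 5 equal shares of 2/25 among Jide, Morounke, Lanre, Kehinde, Obafemi.
Jide predeceased; the 2/25 allotted to Jide's branch passes to Jide's issue by representation.
The 2/25 is divided into 3 equal shares of 2/75 among Ngozi, Dayo, Gbenga.
Ngozi is living and takes 2/75.
Dayo is living and takes 2/75.
Gbenga is living and takes 2/75.
Morounke is living and takes 2/25.
Lanre is living and takes 2/25.
Kehinde is living and takes 2/25.
Obafemi predeceased; the 2/25 allotted to Obafemi's branch passes to Obafemi's issue by representation.
The 2/25 is divided into 4 equal shares of 1/50 among Ronke, Adaeze, Ifeoma, Yetunde.
Ronke is living and takes 1/50.
Adaeze is living and takes 1/50.
Ifeoma predeceased; the 1/50 allotted to Ifeoma's branch passes to Ifeoma's issue by representation.
Zainab is the sole taker at this level and receives the full 1/50.
Yetunde is living and takes 1/50.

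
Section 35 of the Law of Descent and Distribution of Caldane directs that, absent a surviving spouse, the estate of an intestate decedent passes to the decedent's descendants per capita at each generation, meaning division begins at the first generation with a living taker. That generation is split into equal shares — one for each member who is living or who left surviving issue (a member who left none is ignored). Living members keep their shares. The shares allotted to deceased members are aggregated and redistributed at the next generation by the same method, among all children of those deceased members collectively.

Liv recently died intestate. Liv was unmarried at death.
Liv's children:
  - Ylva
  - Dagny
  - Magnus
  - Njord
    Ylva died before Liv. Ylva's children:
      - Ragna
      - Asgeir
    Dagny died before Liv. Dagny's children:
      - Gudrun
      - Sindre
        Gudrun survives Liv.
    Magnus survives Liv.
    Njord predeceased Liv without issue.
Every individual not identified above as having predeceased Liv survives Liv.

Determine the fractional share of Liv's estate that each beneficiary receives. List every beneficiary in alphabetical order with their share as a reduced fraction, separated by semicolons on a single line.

Asgeir 1/6; Gudrun 1/6; Magnus 1/3; Ragna 1/6; Sindre 1/6

There is no surviving spouse, so the entire estate passes to Liv's descendants per capita at each generation.
At generation 1 (Ylva, Dagny, Magnus) there are 3 shares of (1)/3 = 1/3 each.
Living: Magnus — each takes 1/3.
Deceased: Ylva and Dagny. Their combined 2/3 is pooled and carried to generation 2.
At generation 2 (Ragna, Asgeir, Gudrun, Sindre) there are 4 shares of (2/3)/4 = 1/6 each.
Living: Ragna, Asgeir, Gudrun, and Sindre — each takes 1/6.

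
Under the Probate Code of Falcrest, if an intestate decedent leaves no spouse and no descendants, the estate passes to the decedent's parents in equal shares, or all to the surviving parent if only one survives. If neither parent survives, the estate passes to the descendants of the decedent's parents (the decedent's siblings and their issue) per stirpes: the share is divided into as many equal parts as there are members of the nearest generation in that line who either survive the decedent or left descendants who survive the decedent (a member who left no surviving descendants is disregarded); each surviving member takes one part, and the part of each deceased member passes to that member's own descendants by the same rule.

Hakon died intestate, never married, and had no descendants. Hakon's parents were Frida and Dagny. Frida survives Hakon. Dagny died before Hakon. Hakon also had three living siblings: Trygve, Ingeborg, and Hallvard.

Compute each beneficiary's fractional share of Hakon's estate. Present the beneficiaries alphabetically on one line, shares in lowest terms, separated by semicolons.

Frida 1

Only one parent, Frida, survives, so Frida takes the entire estate. The siblings take nothing because a surviving parent has priority.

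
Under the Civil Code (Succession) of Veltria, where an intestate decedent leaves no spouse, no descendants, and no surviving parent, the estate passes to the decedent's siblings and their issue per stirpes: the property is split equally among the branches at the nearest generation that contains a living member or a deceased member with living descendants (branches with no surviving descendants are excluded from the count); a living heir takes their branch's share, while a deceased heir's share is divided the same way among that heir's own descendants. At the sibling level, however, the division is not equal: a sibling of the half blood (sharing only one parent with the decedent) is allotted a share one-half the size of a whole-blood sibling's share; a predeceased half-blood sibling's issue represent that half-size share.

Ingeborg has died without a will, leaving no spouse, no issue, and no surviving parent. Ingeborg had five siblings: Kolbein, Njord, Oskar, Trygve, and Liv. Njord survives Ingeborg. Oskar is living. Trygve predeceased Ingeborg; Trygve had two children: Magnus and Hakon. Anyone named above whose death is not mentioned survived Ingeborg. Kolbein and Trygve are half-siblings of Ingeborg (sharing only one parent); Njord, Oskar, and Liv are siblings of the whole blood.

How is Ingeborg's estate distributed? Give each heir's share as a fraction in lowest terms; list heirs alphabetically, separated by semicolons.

Hakon 1/16; Kolbein 1/8; Liv 1/4; Magnus 1/16; Njord 1/4; Oskar 1/4

No spouse, descendants, or parent survives, so the estate passes to Ingeborg's siblings per stirpes.
Half-blood siblings count for one-half the weight of whole-blood siblings at the initial division.
Dividing 1 in proportion to weights (total weight 4): Kolbein (weight 1/2) → 1/8; Njord (weight 1) → 1/4; Oskar (weight 1) → 1/4; Trygve (weight 1/2) → 1/8; Liv (weight 1) → 1/4.
Kolbein is living and takes 1/8.
Njord is living and takes 1/4.
Oskar is living and takes 1/4.
Trygve predeceased; the 1/8 allotted to Trygve's branch passes to Trygve's issue by representation.
The 1/8 is divided into 2 equal shares of 1/16 among Magnus, Hakon.
Magnus is living and takes 1/16.
Hakon is living and takes 1/16.
Liv is living and takes 1/4.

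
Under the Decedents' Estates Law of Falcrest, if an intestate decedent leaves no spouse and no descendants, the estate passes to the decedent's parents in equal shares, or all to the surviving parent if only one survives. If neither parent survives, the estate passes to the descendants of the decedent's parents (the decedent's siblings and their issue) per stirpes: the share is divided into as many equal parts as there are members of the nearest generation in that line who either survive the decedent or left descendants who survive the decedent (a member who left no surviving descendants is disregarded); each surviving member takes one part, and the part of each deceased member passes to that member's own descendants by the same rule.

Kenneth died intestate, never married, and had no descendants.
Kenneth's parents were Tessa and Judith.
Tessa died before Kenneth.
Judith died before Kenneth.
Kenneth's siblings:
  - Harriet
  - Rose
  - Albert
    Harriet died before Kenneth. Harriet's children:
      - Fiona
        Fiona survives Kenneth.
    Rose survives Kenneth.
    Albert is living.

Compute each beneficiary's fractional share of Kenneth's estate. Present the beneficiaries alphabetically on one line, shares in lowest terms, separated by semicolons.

Neither parent survives and there are no descendants, so the estate passes to Kenneth's siblings and their issue per stirpes.
The estate is divided into 3 equal shares of 1/3 among Harriet, Rose, Albert.
Harriet predeceased; the 1/3 allotted to Harriet's branch passes to Harriet's issue by representation.
Fiona is the sole taker at this level and receives the full 1/3.
Rose is living and takes 1/3.
Albert is living and takes 1/3.

Albert 1/3; Fiona 1/3; Rose 1/3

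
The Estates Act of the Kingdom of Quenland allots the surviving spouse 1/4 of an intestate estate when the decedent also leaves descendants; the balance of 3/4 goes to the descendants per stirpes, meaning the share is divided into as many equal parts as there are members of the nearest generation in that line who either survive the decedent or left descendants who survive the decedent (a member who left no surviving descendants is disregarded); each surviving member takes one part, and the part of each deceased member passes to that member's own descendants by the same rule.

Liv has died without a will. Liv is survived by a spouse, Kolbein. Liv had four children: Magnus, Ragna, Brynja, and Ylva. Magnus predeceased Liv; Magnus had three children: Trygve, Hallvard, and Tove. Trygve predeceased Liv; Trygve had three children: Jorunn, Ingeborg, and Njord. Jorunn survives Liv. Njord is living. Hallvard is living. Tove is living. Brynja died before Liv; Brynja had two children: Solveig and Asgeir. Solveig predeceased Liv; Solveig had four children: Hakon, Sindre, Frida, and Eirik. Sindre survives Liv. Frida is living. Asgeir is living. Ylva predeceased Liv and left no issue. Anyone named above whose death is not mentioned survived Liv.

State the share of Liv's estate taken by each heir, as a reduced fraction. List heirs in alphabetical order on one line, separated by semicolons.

Kolbein, as surviving spouse, takes 1/4.
The remaining 3/4 passes to Liv's descendants per stirpes.
Ylva left no surviving issue, so that branch lapses and is disregarded.
The 3/4 is divided into 3 equal shares of 1/4 among Magnus, Ragna, Brynja.
Magnus predeceased; the 1/4 allotted to Magnus's branch passes to Magnus's issue by representation.
The 1/4 is divided into 3 equal shares of 1/12 among Trygve, Hallvard, Tove.
Trygve predeceased; the 1/12 allotted to Trygve's branch passes to Trygve's issue by representation.
The 1/12 is divided into 3 equal shares of 1/36 among Jorunn, Ingeborg, Njord.
Jorunn is living and takes 1/36.
Ingeborg is living and takes 1/36.
Njord is living and takes 1/36.
Hallvard is living and takes 1/12.
Tove is living and takes 1/12.
Ragna is living and takes 1/4.
Brynja predeceased; the 1/4 allotted to Brynja's branch passes to Brynja's issue by representation.
The 1/4 is divided into 2 equal shares of 1/8 among Solveig, Asgeir.
Solveig predeceased; the 1/8 allotted to Solveig's branch passes to Solveig's issue by representation.
The 1/8 is divided into 4 equal shares of 1/32 among Hakon, Sindre, Frida, Eirik.
Hakon is living and takes 1/32.
Sindre is living and takes 1/32.
Frida is living and takes 1/32.
Eirik is living and takes 1/32.
Asgeir is living and takes 1/8.

Asgeir 1/8; Eirik 1/32; Frida 1/32; Hakon 1/32; Hallvard 1/12; Ingeborg 1/36; Jorunn 1/36; Kolbein 1/4; Njord 1/36; Ragna 1/4; Sindre 1/32; Tove 1/12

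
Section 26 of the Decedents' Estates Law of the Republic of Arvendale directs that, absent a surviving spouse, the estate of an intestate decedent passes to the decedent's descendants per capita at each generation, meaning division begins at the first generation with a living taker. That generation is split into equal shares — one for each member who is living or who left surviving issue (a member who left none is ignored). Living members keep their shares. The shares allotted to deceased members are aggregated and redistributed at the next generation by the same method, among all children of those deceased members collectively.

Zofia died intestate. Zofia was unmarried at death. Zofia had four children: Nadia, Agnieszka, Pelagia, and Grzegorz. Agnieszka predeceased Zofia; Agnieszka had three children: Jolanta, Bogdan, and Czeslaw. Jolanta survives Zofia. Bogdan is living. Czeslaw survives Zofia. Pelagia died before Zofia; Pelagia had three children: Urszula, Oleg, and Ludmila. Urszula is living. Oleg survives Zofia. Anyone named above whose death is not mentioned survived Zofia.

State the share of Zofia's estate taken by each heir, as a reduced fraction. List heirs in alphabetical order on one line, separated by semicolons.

There is no surviving spouse, so the entire estate passes to Zofia's descendants per capita at each generation.
At generation 1 (Nadia, Agnieszka, Pelagia, Grzegorz) there are 4 shares of (1)/4 = 1/4 each.
Living: Nadia and Grzegorz — each takes 1/4.
Deceased: Agnieszka and Pelagia. Their combined 1/2 is pooled and carried to generation 2.
At generation 2 (Jolanta, Bogdan, Czeslaw, Urszula, Oleg, Ludmila) there are 6 shares of (1/2)/6 = 1/12 each.
Living: Jolanta, Bogdan, Czeslaw, Urszula, Oleg, and Ludmila — each takes 1/12.

Bogdan 1/12; Czeslaw 1/12; Grzegorz 1/4; Jolanta 1/12; Ludmila 1/12; Nadia 1/4; Oleg 1/12; Urszula 1/12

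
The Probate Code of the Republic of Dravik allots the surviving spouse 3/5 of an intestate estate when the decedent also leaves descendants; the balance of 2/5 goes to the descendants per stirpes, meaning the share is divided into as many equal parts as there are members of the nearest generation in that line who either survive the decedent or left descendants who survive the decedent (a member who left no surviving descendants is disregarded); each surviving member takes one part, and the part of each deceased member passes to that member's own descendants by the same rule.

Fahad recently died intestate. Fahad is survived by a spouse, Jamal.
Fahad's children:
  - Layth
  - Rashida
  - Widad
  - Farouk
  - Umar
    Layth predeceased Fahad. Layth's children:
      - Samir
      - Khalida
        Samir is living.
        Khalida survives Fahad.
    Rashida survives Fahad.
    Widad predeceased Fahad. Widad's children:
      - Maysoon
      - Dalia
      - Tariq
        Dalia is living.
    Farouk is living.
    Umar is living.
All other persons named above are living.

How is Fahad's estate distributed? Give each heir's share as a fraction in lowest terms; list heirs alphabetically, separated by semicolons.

Dalia 2/75; Farouk 2/25; Jamal 3/5; Khalida 1/25; Maysoon 2/75; Rashida 2/25; Samir 1/25; Tariq 2/75; Umar 2/25

Jamal, as surviving spouse, takes 3/5.
The remaining 2/5 passes to Fahad's descendants per stirpes.
The 2/5 is divided into 5 equal shares of 2/25 among Layth, Rashida, Widad, Farouk, Umar.
Layth predeceased; the 2/25 allotted to Layth's branch passes to Layth's issue by representation.
The 2/25 is divided into 2 equal shares of 1/25 among Samir, Khalida.
Samir is living and takes 1/25.
Khalida is living and takes 1/25.
Rashida is living and takes 2/25.
Widad predeceased; the 2/25 allotted to Widad's branch passes to Widad's issue by representation.
The 2/25 is divided into 3 equal shares of 2/75 among Maysoon, Dalia, Tariq.
Maysoon is living and takes 2/75.
Dalia is living and takes 2/75.
Tariq is living and takes 2/75.
Farouk is living and takes 2/25.
Umar is living and takes 2/25.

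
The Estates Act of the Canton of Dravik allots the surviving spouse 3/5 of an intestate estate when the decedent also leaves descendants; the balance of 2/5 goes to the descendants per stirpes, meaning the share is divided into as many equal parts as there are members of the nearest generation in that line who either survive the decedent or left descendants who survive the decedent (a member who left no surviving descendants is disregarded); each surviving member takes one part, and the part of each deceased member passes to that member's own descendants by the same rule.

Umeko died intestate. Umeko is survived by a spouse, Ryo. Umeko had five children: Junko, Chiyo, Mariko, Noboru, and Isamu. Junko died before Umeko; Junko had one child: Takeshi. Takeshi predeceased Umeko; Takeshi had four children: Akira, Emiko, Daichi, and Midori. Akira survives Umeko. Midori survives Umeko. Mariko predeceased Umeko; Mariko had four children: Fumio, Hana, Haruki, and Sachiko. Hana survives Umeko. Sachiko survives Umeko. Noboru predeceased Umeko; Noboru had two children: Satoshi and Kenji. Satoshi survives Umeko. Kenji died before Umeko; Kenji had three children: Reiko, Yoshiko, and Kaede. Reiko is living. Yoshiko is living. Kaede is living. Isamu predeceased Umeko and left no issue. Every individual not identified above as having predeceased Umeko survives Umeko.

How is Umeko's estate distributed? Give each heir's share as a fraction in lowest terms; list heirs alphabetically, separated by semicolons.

Ryo, as surviving spouse, takes 3/5.
The remaining 2/5 passes to Umeko's descendants per stirpes.
Isamu left no surviving issue, so that branch lapses and is disregarded.
The 2/5 is divided into 4 equal shares of 1/10 among Junko, Chiyo, Mariko, Noboru.
Junko predeceased; the 1/10 allotted to Junko's branch passes to Junko's issue by representation.
Takeshi's line is the sole branch at this level, so the full 1/10 passes to Takeshi's issue by representation.
The 1/10 is divided into 4 equal shares of 1/40 among Akira, Emiko, Daichi, Midori.
Akira is living and takes 1/40.
Emiko is living and takes 1/40.
Daichi is living and takes 1/40.
Midori is living and takes 1/40.
Chiyo is living and takes 1/10.
Mariko predeceased; the 1/10 allotted to Mariko's branch passes to Mariko's issue by representation.
The 1/10 is divided into 4 equal shares of 1/40 among Fumio, Hana, Haruki, Sachiko.
Fumio is living and takes 1/40.
Hana is living and takes 1/40.
Haruki is living and takes 1/40.
Sachiko is living and takes 1/40.
Noboru predeceased; the 1/10 allotted to Noboru's branch passes to Noboru's issue by representation.
The 1/10 is divided into 2 equal shares of 1/20 among Satoshi, Kenji.
Satoshi is living and takes 1/20.
Kenji predeceased; the 1/20 allotted to Kenji's branch passes to Kenji's issue by representation.
The 1/20 is divided into 3 equal shares of 1/60 among Reiko, Yoshiko, Kaede.
Reiko is living and takes 1/60.
Yoshiko is living and takes 1/60.
Kaede is living and takes 1/60.

Akira 1/40; Chiyo 1/10; Daichi 1/40; Emiko 1/40; Fumio 1/40; Hana 1/40; Haruki 1/40; Kaede 1/60; Midori 1/40; Reiko 1/60; Ryo 3/5; Sachiko 1/40; Satoshi 1/20; Yoshiko 1/60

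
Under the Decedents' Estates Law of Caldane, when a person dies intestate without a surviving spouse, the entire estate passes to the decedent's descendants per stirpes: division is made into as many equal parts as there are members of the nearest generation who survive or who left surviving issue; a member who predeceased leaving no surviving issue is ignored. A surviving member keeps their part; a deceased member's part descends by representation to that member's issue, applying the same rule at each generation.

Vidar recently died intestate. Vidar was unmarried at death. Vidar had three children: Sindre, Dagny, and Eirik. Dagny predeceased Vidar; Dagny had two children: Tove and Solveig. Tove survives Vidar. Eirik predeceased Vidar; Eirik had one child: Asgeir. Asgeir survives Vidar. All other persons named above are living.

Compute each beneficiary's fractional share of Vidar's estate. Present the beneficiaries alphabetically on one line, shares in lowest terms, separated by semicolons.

Asgeir 1/3; Sindre 1/3; Solveig 1/6; Tove 1/6

There is no surviving spouse, so the entire estate passes to Vidar's descendants per stirpes.
The estate is divided into 3 equal shares of 1/3 among Sindre, Dagny, Eirik.
Sindre is living and takes 1/3.
Dagny predeceased; the 1/3 allotted to Dagny's branch passes to Dagny's issue by representation.
The 1/3 is divided into 2 equal shares of 1/6 among Tove, Solveig.
Tove is living and takes 1/6.
Solveig is living and takes 1/6.
Eirik predeceased; the 1/3 allotted to Eirik's branch passes to Eirik's issue by representation.
Asgeir is the sole taker at this level and receives the full 1/3.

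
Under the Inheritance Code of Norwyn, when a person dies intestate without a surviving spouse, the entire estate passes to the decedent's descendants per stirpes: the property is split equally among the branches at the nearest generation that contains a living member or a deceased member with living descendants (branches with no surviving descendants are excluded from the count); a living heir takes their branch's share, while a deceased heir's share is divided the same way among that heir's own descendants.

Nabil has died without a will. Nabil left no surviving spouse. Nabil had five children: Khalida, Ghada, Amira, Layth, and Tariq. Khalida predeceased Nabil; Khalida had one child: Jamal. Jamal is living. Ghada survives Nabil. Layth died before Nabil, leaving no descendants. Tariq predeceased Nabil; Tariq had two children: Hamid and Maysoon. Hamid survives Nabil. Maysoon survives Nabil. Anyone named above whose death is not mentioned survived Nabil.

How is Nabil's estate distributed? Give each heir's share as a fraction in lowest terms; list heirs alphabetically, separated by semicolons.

There is no surviving spouse, so the entire estate passes to Nabil's descendants per stirpes.
Layth left no surviving issue, so that branch lapses and is disregarded.
The estate is divided into 4 equal shares of 1/4 among Khalida, Ghada, Amira, Tariq.
Khalida predeceased; the 1/4 allotted to Khalida's branch passes to Khalida's issue by representation.
Jamal is the sole taker at this level and receives the full 1/4.
Ghada is living and takes 1/4.
Amira is living and takes 1/4.
Tariq predeceased; the 1/4 allotted to Tariq's branch passes to Tariq's issue by representation.
The 1/4 is divided into 2 equal shares of 1/8 among Hamid, Maysoon.
Hamid is living and takes 1/8.
Maysoon is living and takes 1/8.

Amira 1/4; Ghada 1/4; Hamid 1/8; Jamal 1/4; Maysoon 1/8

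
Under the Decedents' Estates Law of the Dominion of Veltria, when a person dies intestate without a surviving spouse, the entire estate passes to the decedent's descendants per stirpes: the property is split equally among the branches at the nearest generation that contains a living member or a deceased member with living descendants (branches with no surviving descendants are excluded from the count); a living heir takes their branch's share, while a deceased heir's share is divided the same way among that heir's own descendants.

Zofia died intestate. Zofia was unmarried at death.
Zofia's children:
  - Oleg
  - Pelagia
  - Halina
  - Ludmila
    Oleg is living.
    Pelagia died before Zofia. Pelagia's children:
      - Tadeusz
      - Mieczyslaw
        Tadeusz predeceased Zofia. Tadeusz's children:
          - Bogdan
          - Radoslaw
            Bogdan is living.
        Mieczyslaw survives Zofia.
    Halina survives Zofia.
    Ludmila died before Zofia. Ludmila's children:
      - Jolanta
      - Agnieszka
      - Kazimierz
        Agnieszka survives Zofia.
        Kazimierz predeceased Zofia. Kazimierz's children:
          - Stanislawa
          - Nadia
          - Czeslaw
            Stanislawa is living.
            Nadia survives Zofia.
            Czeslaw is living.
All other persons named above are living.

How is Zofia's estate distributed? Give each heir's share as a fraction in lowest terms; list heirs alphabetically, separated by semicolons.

Agnieszka 1/12; Bogdan 1/16; Czeslaw 1/36; Halina 1/4; Jolanta 1/12; Mieczyslaw 1/8; Nadia 1/36; Oleg 1/4; Radoslaw 1/16; Stanislawa 1/36

There is no surviving spouse, so the entire estate passes to Zofia's descendants per stirpes.
The estate is divided into 4 equal shares of 1/4 among Oleg, Pelagia, Halina, Ludmila.
Oleg is living and takes 1/4.
Pelagia predeceased; the 1/4 allotted to Pelagia's branch passes to Pelagia's issue by representation.
The 1/4 is divided into 2 equal shares of 1/8 among Tadeusz, Mieczyslaw.
Tadeusz predeceased; the 1/8 allotted to Tadeusz's branch passes to Tadeusz's issue by representation.
The 1/8 is divided into 2 equal shares of 1/16 among Bogdan, Radoslaw.
Bogdan is living and takes 1/16.
Radoslaw is living and takes 1/16.
Mieczyslaw is living and takes 1/8.
Halina is living and takes 1/4.
Ludmila predeceased; the 1/4 allotted to Ludmila's branch passes to Ludmila's issue by representation.
The 1/4 is divided into 3 equal shares of 1/12 among Jolanta, Agnieszka, Kazimierz.
Jolanta is living and takes 1/12.
Agnieszka is living and takes 1/12.
Kazimierz predeceased; the 1/12 allotted to Kazimierz's branch passes to Kazimierz's issue by representation.
The 1/12 is divided into 3 equal shares of 1/36 among Stanislawa, Nadia, Czeslaw.
Stanislawa is living and takes 1/36.
Nadia is living and takes 1/36.
Czeslaw is living and takes 1/36.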